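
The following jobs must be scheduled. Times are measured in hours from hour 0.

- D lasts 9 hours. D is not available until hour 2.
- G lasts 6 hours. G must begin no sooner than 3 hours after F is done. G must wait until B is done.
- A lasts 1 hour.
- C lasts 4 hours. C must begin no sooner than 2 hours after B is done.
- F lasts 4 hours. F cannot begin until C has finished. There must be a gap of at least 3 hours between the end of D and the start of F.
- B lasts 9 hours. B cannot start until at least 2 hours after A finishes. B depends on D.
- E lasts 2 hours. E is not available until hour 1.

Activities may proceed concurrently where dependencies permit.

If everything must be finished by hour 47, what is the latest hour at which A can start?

G has no dependents, so it just needs to finish by hour 47. Starting by 47 − 6 = hour 41 achieves that.
F has to be done before G (must start by hour 41, minus 3-hour gap → hour 38). That means finishing by hour 38, i.e. starting by 38 − 4 = hour 34.
C must finish before F (must start by hour 34). With a 4-hour duration, C must start by 34 − 4 = hour 30.
B has several dependents: C (must start by hour 30, minus 2-hour gap → hour 28); G (must start by hour 41). The earliest of those limits is hour 28, so B must start by 28 − 9 = hour 19.
A feeds into B (must start by hour 19, minus 2-hour gap → hour 17); so A must finish by hour 17 and therefore start by hour 16.

16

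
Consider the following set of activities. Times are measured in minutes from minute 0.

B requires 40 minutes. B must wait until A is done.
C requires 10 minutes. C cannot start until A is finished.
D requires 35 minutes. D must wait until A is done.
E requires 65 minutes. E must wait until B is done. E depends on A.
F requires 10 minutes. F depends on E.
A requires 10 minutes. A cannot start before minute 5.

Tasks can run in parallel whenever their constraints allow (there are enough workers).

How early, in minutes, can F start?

120

A waits on its own release at minute 5, so it starts at minute 5 and finishes at 5 + 10 = minute 15.
B cannot begin until A (finishes minute 15). It runs from minute 15 to 15 + 40 = minute 55.
E has to wait for B (finishes minute 55); A (finishes minute 15). The latest of these is minute 55, so E runs minute 55 to 55 + 65 = minute 120.
F waits on E (finishes minute 120), so the earliest it can start is minute 120.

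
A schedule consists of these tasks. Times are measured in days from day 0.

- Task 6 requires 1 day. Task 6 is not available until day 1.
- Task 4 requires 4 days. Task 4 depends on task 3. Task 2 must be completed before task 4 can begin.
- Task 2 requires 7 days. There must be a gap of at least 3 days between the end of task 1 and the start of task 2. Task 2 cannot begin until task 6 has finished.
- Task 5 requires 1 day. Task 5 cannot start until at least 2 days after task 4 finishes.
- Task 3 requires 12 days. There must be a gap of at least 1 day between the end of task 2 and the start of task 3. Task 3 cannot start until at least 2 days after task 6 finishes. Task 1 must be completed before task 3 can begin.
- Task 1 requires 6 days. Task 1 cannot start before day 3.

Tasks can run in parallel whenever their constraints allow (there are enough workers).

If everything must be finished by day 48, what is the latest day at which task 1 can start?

12

Task 5 must finish by day 48; it takes 1 day, so it must start by 48 − 1 = day 47.
Since task 5 (must start by day 47, minus 2-day gap → day 45) depends on it, task 4 must finish by day 45. Backing off its 4-day duration gives a latest start of day 41.
Task 3 has to be done before task 4 (must start by day 41). That means finishing by day 41, i.e. starting by 41 − 12 = day 29.
Task 2 feeds task 3 (must start by day 29, minus 1-day gap → day 28); task 4 (must start by day 41). Taking the minimum, task 2 must finish by day 28 and start by 28 − 7 = day 21.
For task 1: task 2 (must start by day 21, minus 3-day gap → day 18); task 3 (must start by day 29). The most restrictive is day 18; with a 6-day duration, task 1 must start by day 12.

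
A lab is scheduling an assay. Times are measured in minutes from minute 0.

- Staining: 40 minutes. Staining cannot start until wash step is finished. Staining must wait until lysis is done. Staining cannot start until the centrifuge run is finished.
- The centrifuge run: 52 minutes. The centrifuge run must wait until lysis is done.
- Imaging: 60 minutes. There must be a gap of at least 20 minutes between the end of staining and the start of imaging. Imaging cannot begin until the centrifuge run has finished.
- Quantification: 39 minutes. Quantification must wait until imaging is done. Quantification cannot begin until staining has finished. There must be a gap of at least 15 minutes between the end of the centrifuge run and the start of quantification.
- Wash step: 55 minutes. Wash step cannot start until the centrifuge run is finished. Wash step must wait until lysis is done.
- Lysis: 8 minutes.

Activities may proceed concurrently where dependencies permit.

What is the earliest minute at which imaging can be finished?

235

Lysis can start immediately at minute 0; it finishes at minute 8.
After lysis (finishes minute 8), the centrifuge run can start at minute 8 and finishes at minute 60.
Wash step has to wait for the centrifuge run (finishes minute 60); lysis (finishes minute 8). The latest of these is minute 60, so wash step runs minute 60 to 60 + 55 = minute 115.
Staining cannot start until wash step (finishes minute 115); lysis (finishes minute 8); the centrifuge run (finishes minute 60). The controlling bound is minute 115, so staining finishes at 115 + 40 = minute 155.
For imaging: staining (finishes minute 155, plus 20-minute gap → minute 175); the centrifuge run (finishes minute 60). Taking the maximum gives a start of minute 175, and it finishes at 175 + 60 = minute 235.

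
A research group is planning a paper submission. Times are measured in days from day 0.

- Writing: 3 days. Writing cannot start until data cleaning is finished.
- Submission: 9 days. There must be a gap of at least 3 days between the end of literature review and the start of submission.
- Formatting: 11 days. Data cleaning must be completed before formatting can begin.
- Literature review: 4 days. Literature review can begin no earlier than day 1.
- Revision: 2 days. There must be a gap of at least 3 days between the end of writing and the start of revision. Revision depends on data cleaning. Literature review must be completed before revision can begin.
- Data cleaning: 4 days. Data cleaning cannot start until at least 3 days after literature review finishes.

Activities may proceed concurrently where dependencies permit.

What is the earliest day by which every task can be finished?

23

Literature review waits on its own release at day 1, so it starts at day 1 and finishes at 1 + 4 = day 5.
Submission cannot begin until literature review (finishes day 5, plus 3-day gap → day 8). It runs from day 8 to 8 + 9 = day 17.
Data cleaning waits on literature review (finishes day 5, plus 3-day gap → day 8), so it starts at day 8 and finishes at 8 + 4 = day 12.
Formatting waits on data cleaning (finishes day 12), so it starts at day 12 and finishes at 12 + 11 = day 23.
After data cleaning (finishes day 12), writing can start at day 12 and finishes at day 15.
Revision cannot start until writing (finishes day 15, plus 3-day gap → day 18); data cleaning (finishes day 12); literature review (finishes day 5). The controlling bound is day 18, so revision finishes at 18 + 2 = day 20.
All tasks are finished once the last one completes. Finish times: Literature review at 5, Data cleaning at 12, Writing at 15, Revision at 20, Formatting at 23, Submission at 17. The latest is day 23.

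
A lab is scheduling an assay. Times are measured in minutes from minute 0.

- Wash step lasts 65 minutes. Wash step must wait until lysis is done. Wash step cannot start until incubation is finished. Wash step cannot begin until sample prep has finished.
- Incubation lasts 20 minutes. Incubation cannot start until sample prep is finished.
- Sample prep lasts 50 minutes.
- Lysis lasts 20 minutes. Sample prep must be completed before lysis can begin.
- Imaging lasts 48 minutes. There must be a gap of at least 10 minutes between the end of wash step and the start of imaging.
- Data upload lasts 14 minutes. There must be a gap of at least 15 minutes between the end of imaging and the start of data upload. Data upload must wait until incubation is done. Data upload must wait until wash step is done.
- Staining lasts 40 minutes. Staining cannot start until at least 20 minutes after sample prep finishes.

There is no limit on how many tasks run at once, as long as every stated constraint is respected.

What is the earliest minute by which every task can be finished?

Sample prep can start immediately at minute 0; it finishes at minute 50.
Staining cannot begin until sample prep (finishes minute 50, plus 20-minute gap → minute 70). It runs from minute 70 to 70 + 40 = minute 110.
Incubation cannot begin until sample prep (finishes minute 50). It runs from minute 50 to 50 + 20 = minute 70.
After sample prep (finishes minute 50), lysis can start at minute 50 and finishes at minute 70.
Wash step cannot start until lysis (finishes minute 70); incubation (finishes minute 70); sample prep (finishes minute 50). The controlling bound is minute 70, so wash step finishes at 70 + 65 = minute 135.
Imaging waits on wash step (finishes minute 135, plus 10-minute gap → minute 145), so it starts at minute 145 and finishes at 145 + 48 = minute 193.
Data upload cannot start until imaging (finishes minute 193, plus 15-minute gap → minute 208); incubation (finishes minute 70); wash step (finishes minute 135). The controlling bound is minute 208, so data upload finishes at 208 + 14 = minute 222.
All tasks are finished once the last one completes. Finish times: Sample prep at 50, Lysis at 70, Incubation at 70, Wash step at 135, Staining at 110, Imaging at 193, Data upload at 222. The latest is minute 222.

222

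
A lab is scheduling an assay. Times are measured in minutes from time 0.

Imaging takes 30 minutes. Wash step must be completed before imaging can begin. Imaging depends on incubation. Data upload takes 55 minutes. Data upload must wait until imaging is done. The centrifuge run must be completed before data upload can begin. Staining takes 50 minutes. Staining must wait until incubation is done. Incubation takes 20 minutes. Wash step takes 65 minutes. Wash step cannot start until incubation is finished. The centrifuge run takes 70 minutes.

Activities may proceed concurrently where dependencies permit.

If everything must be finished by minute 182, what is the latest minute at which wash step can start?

32

Data upload has no dependents, so it just needs to finish by minute 182. Starting by 182 − 55 = minute 127 achieves that.
Imaging feeds into data upload (must start by minute 127); so imaging must finish by minute 127 and therefore start by minute 97.
Wash step feeds into imaging (must start by minute 97); so wash step must finish by minute 97 and therefore start by minute 32.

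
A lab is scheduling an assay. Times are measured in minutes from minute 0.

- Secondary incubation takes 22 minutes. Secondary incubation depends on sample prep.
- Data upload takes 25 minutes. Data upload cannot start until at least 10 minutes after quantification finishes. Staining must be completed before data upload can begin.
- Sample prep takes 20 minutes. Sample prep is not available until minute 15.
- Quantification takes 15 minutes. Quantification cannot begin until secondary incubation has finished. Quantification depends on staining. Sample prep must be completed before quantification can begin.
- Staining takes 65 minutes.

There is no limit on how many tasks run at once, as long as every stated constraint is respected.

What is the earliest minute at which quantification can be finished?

80

Staining has no prerequisites, so it starts at minute 0 and finishes at minute 65.
Sample prep waits on its own release at minute 15, so it starts at minute 15 and finishes at 15 + 20 = minute 35.
Secondary incubation cannot begin until sample prep (finishes minute 35). It runs from minute 35 to 35 + 22 = minute 57.
Quantification has to wait for secondary incubation (finishes minute 57); staining (finishes minute 65); sample prep (finishes minute 35). The latest of these is minute 65, so quantification runs minute 65 to 65 + 15 = minute 80.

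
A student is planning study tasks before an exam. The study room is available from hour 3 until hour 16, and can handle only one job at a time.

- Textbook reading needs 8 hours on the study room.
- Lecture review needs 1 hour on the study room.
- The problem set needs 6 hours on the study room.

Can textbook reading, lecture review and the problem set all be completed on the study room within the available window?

The study room window is 16 − 3 = 13 hours.
Running back to back, the jobs need 8 + 1 + 6 = 15 hours on the study room.
Since 15 > 13, they cannot all fit.

No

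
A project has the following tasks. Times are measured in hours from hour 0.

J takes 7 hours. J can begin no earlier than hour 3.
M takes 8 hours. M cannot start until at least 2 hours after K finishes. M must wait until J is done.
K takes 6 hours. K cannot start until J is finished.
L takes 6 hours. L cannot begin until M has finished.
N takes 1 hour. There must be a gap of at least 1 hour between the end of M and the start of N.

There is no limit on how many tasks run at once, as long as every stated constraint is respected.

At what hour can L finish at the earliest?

J waits on its own release at hour 3, so it starts at hour 3 and finishes at 3 + 7 = hour 10.
K waits on J (finishes hour 10), so it starts at hour 10 and finishes at 10 + 6 = hour 16.
M has to wait for K (finishes hour 16, plus 2-hour gap → hour 18); J (finishes hour 10). The latest of these is hour 18, so M runs hour 18 to 18 + 8 = hour 26.
L cannot begin until M (finishes hour 26). It runs from hour 26 to 26 + 6 = hour 32.

32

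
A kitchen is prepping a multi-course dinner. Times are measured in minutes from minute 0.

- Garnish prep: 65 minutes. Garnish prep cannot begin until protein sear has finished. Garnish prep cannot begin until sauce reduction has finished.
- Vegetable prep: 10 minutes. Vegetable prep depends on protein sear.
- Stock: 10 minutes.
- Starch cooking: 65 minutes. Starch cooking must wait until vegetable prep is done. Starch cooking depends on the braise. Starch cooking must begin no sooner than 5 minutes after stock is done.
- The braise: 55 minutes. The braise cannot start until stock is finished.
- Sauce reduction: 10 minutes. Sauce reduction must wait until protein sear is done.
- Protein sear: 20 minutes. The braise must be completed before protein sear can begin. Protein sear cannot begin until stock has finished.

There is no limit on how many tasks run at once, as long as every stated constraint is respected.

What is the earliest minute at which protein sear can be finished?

85

Stock can start immediately at minute 0; it finishes at minute 10.
After stock (finishes minute 10), the braise can start at minute 10 and finishes at minute 65.
Protein sear needs all of the braise (finishes minute 65); stock (finishes minute 10). That puts its earliest start at minute 65; it finishes at 65 + 20 = minute 85.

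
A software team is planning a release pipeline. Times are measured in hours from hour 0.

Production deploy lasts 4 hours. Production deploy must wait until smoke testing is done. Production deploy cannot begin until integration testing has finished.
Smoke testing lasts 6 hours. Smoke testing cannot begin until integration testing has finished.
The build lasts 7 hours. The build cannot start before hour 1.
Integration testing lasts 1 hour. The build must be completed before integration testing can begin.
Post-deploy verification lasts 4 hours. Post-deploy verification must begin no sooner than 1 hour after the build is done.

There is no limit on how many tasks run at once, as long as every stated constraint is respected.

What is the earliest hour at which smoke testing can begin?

The build waits on its own release at hour 1, so it starts at hour 1 and finishes at 1 + 7 = hour 8.
After the build (finishes hour 8), integration testing can start at hour 8 and finishes at hour 9.
Smoke testing waits on integration testing (finishes hour 9), so the earliest it can start is hour 9.

9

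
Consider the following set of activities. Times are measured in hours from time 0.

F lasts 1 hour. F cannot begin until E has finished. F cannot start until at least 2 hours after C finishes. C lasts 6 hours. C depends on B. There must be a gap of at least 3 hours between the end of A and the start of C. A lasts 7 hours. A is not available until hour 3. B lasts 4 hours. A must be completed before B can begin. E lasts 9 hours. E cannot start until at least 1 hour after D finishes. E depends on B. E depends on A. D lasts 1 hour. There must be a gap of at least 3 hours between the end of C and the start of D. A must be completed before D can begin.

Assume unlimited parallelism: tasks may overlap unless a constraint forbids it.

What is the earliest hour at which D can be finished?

24

A waits on its own release at hour 3, so it starts at hour 3 and finishes at 3 + 7 = hour 10.
After A (finishes hour 10), B can start at hour 10 and finishes at hour 14.
C cannot start until B (finishes hour 14); A (finishes hour 10, plus 3-hour gap → hour 13). The controlling bound is hour 14, so C finishes at 14 + 6 = hour 20.
For D: C (finishes hour 20, plus 3-hour gap → hour 23); A (finishes hour 10). Taking the maximum gives a start of hour 23, and it finishes at 23 + 1 = hour 24.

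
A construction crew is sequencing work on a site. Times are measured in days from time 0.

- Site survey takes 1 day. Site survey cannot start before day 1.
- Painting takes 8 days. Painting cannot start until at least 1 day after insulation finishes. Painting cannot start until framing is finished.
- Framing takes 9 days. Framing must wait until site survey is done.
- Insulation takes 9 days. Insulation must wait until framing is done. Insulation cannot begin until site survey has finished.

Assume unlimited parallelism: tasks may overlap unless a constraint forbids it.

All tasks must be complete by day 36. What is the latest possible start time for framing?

Painting must finish by day 36; it takes 8 days, so it must start by 36 − 8 = day 28.
Insulation feeds into painting (must start by day 28, minus 1-day gap → day 27); so insulation must finish by day 27 and therefore start by day 18.
Framing must finish in time for insulation (must start by day 18); painting (must start by day 28). The tightest is day 18, so framing must start by 18 − 9 = day 9.

9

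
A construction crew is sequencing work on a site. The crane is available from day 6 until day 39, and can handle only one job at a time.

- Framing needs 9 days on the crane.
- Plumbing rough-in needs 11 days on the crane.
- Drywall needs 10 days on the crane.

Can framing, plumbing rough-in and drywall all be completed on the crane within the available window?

Yes

The crane window is 39 − 6 = 33 days.
Running back to back, the jobs need 9 + 11 + 10 = 30 days on the crane.
Since 30 ≤ 33, they fit within the window.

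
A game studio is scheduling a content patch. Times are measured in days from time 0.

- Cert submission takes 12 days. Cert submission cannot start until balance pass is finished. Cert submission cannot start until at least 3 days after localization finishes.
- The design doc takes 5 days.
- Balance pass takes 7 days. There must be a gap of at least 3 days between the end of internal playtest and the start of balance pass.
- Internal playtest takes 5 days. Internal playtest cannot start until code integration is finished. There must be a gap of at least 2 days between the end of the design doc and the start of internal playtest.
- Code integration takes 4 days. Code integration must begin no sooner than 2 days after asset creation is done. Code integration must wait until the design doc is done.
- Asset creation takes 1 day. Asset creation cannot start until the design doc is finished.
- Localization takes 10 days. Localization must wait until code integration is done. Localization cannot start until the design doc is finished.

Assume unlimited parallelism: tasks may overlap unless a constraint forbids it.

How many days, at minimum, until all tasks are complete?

Nothing blocks the design doc, so it runs from day 0 to day 5.
After the design doc (finishes day 5), asset creation can start at day 5 and finishes at day 6.
Code integration has to wait for asset creation (finishes day 6, plus 2-day gap → day 8); the design doc (finishes day 5). The latest of these is day 8, so code integration runs day 8 to 8 + 4 = day 12.
Localization cannot start until code integration (finishes day 12); the design doc (finishes day 5). The controlling bound is day 12, so localization finishes at 12 + 10 = day 22.
Internal playtest needs all of code integration (finishes day 12); the design doc (finishes day 5, plus 2-day gap → day 7). That puts its earliest start at day 12; it finishes at 12 + 5 = day 17.
Balance pass waits on internal playtest (finishes day 17, plus 3-day gap → day 20), so it starts at day 20 and finishes at 20 + 7 = day 27.
Cert submission cannot start until balance pass (finishes day 27); localization (finishes day 22, plus 3-day gap → day 25). The controlling bound is day 27, so cert submission finishes at 27 + 12 = day 39.
All tasks are finished once the last one completes. Finish times: The design doc at 5, Asset creation at 6, Code integration at 12, Internal playtest at 17, Balance pass at 27, Localization at 22, Cert submission at 39. The latest is day 39.

39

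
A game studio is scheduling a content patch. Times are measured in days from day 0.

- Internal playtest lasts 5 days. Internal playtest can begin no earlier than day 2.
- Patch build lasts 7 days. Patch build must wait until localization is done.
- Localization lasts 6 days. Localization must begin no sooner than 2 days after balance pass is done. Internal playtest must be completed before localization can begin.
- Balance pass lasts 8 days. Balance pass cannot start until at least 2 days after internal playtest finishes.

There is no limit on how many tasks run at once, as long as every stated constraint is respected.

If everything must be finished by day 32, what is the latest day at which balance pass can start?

9

Patch build must finish by day 32; it takes 7 days, so it must start by 32 − 7 = day 25.
Localization feeds into patch build (must start by day 25); so localization must finish by day 25 and therefore start by day 19.
Balance pass has to be done before localization (must start by day 19, minus 2-day gap → day 17). That means finishing by day 17, i.e. starting by 17 − 8 = day 9.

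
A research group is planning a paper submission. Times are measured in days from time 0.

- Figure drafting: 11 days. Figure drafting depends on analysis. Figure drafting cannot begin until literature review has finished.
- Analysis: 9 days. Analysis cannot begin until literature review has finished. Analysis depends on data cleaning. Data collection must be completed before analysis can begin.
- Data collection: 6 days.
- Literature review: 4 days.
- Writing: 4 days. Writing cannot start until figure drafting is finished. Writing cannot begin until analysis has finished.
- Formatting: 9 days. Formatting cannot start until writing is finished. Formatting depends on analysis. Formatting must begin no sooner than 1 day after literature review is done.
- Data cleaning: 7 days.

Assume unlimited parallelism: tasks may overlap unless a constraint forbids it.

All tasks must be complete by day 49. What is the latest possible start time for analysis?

16

Nothing follows formatting; the deadline of day 49 is its only limit. It must start by 49 − 9 = day 40.
Writing must finish before formatting (must start by day 40). With a 4-day duration, writing must start by 40 − 4 = day 36.
Figure drafting must finish before writing (must start by day 36). With an 11-day duration, figure drafting must start by 36 − 11 = day 25.
For analysis: figure drafting (must start by day 25); writing (must start by day 36); formatting (must start by day 40). The most restrictive is day 25; with a 9-day duration, analysis must start by day 16.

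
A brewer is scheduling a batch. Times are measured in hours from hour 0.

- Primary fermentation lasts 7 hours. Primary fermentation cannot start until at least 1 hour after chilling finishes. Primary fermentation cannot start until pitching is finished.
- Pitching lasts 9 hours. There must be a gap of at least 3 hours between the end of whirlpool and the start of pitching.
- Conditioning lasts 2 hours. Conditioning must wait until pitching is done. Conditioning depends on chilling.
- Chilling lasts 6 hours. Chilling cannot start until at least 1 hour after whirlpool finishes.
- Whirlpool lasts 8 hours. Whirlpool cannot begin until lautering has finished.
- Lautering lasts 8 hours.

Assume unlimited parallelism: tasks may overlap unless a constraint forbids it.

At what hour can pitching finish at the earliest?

Nothing blocks lautering, so it runs from hour 0 to hour 8.
Whirlpool waits on lautering (finishes hour 8), so it starts at hour 8 and finishes at 8 + 8 = hour 16.
Pitching waits on whirlpool (finishes hour 16, plus 3-hour gap → hour 19), so it starts at hour 19 and finishes at 19 + 9 = hour 28.

28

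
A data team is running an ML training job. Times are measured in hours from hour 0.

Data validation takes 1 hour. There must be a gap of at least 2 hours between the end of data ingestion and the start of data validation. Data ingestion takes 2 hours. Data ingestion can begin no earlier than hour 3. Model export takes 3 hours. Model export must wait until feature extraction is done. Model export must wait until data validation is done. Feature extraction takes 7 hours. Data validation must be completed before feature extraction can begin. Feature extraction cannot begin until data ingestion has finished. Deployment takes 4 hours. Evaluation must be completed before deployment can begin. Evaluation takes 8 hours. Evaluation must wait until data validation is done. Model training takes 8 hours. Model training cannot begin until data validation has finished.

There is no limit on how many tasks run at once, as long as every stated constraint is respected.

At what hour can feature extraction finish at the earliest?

Data ingestion cannot begin until its own release at hour 3. It runs from hour 3 to 3 + 2 = hour 5.
Data validation cannot begin until data ingestion (finishes hour 5, plus 2-hour gap → hour 7). It runs from hour 7 to 7 + 1 = hour 8.
Feature extraction has to wait for data validation (finishes hour 8); data ingestion (finishes hour 5). The latest of these is hour 8, so feature extraction runs hour 8 to 8 + 7 = hour 15.

15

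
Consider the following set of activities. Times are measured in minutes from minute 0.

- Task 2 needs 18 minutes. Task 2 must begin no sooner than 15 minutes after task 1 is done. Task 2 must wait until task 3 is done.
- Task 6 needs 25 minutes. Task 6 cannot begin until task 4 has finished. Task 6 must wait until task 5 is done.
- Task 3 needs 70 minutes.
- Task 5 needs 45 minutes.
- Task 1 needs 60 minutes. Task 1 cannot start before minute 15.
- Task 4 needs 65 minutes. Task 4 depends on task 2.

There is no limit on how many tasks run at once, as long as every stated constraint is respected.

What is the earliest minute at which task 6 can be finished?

Task 5 can start immediately at minute 0; it finishes at minute 45.
Nothing blocks task 3, so it runs from minute 0 to minute 70.
After its own release at minute 15, task 1 can start at minute 15 and finishes at minute 75.
Task 2 needs all of task 1 (finishes minute 75, plus 15-minute gap → minute 90); task 3 (finishes minute 70). That puts its earliest start at minute 90; it finishes at 90 + 18 = minute 108.
After task 2 (finishes minute 108), task 4 can start at minute 108 and finishes at minute 173.
Task 6 needs all of task 4 (finishes minute 173); task 5 (finishes minute 45). That puts its earliest start at minute 173; it finishes at 173 + 25 = minute 198.

198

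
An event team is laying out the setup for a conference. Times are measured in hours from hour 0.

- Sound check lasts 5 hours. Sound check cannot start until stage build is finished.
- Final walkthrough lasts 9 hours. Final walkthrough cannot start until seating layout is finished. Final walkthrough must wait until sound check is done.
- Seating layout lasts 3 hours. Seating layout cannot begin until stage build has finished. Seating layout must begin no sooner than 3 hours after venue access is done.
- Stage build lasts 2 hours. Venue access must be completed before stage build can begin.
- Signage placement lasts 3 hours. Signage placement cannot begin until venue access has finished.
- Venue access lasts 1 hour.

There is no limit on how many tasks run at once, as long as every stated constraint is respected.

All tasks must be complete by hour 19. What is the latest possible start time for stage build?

3

Final walkthrough must finish by hour 19; it takes 9 hours, so it must start by 19 − 9 = hour 10.
Seating layout feeds into final walkthrough (must start by hour 10); so seating layout must finish by hour 10 and therefore start by hour 7.
Since final walkthrough (must start by hour 10) depends on it, sound check must finish by hour 10. Backing off its 5-hour duration gives a latest start of hour 5.
For stage build: seating layout (must start by hour 7); sound check (must start by hour 5). The most restrictive is hour 5; with a 2-hour duration, stage build must start by hour 3.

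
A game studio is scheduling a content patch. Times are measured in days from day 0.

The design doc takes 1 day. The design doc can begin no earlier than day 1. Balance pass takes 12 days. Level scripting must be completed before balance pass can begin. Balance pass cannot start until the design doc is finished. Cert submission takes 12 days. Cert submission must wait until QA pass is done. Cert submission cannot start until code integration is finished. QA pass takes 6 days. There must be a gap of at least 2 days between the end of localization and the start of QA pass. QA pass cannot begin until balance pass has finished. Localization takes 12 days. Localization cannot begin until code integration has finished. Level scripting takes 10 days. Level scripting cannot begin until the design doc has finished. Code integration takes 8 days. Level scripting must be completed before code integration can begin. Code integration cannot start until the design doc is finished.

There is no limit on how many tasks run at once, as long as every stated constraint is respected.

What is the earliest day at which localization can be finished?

The design doc cannot begin until its own release at day 1. It runs from day 1 to 1 + 1 = day 2.
Level scripting waits on the design doc (finishes day 2), so it starts at day 2 and finishes at 2 + 10 = day 12.
Code integration needs all of level scripting (finishes day 12); the design doc (finishes day 2). That puts its earliest start at day 12; it finishes at 12 + 8 = day 20.
Localization waits on code integration (finishes day 20), so it starts at day 20 and finishes at 20 + 12 = day 32.

32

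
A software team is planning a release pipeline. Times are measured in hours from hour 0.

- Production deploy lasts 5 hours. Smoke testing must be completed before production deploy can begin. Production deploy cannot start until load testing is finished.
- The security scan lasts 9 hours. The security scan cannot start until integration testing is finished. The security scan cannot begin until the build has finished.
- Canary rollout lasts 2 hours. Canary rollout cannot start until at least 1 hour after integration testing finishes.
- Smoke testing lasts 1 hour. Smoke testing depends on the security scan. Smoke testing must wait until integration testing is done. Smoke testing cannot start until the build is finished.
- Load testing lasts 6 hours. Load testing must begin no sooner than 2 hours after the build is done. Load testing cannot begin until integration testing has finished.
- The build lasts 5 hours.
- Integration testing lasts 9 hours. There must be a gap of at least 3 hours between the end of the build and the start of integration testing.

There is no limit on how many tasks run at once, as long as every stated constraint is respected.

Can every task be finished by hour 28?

The build can start immediately at hour 0; it finishes at hour 5.
After the build (finishes hour 5, plus 3-hour gap → hour 8), integration testing can start at hour 8 and finishes at hour 17.
Load testing has to wait for the build (finishes hour 5, plus 2-hour gap → hour 7); integration testing (finishes hour 17). The latest of these is hour 17, so load testing runs hour 17 to 17 + 6 = hour 23.
Canary rollout waits on integration testing (finishes hour 17, plus 1-hour gap → hour 18), so it starts at hour 18 and finishes at 18 + 2 = hour 20.
The security scan cannot start until integration testing (finishes hour 17); the build (finishes hour 5). The controlling bound is hour 17, so the security scan finishes at 17 + 9 = hour 26.
Smoke testing needs all of the security scan (finishes hour 26); integration testing (finishes hour 17); the build (finishes hour 5). That puts its earliest start at hour 26; it finishes at 26 + 1 = hour 27.
For production deploy: smoke testing (finishes hour 27); load testing (finishes hour 23). Taking the maximum gives a start of hour 27, and it finishes at 27 + 5 = hour 32.
The earliest everything can be done is hour 32, which is after the deadline of 28, so it is not possible.

No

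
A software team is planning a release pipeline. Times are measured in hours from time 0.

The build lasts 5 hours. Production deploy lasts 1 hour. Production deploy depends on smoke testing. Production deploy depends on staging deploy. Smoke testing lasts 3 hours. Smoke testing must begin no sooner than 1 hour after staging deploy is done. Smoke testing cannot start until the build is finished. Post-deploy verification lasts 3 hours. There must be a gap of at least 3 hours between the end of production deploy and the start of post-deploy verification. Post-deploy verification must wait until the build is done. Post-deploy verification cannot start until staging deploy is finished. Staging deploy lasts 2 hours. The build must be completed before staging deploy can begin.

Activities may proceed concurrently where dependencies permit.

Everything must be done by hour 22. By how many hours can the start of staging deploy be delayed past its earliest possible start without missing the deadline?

The build has no prerequisites, so it starts at hour 0 and finishes at hour 5.
Staging deploy cannot begin until the build (finishes hour 5). It runs from hour 5 to 5 + 2 = hour 7.

Working backward from the deadline:
To finish by hour 22, post-deploy verification (duration 3) must start no later than hour 19.
Production deploy has to be done before post-deploy verification (must start by hour 19, minus 3-hour gap → hour 16). That means finishing by hour 16, i.e. starting by 16 − 1 = hour 15.
Smoke testing feeds into production deploy (must start by hour 15); so smoke testing must finish by hour 15 and therefore start by hour 12.
For staging deploy: smoke testing (must start by hour 12, minus 1-hour gap → hour 11); production deploy (must start by hour 15); post-deploy verification (must start by hour 19). The most restrictive is hour 11; with a 2-hour duration, staging deploy must start by hour 9.
So staging deploy can start as early as hour 5 and as late as hour 9, giving 9 − 5 = 4 hours of slack.

4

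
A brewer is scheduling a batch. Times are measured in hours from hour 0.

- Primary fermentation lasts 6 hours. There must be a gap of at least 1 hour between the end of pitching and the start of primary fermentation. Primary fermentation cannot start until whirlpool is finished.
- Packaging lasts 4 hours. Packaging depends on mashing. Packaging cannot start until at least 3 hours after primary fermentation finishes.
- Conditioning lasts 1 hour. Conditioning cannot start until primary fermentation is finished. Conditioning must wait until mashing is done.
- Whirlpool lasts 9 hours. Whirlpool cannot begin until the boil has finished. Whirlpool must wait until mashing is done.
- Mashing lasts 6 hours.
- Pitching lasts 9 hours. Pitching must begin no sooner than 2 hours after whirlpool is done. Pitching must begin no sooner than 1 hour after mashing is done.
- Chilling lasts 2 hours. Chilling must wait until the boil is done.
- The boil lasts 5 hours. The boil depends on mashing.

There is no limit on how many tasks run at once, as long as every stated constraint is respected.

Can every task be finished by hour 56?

Yes

Mashing can start immediately at hour 0; it finishes at hour 6.
After mashing (finishes hour 6), the boil can start at hour 6 and finishes at hour 11.
After the boil (finishes hour 11), chilling can start at hour 11 and finishes at hour 13.
Whirlpool needs all of the boil (finishes hour 11); mashing (finishes hour 6). That puts its earliest start at hour 11; it finishes at 11 + 9 = hour 20.
Pitching has to wait for whirlpool (finishes hour 20, plus 2-hour gap → hour 22); mashing (finishes hour 6, plus 1-hour gap → hour 7). The latest of these is hour 22, so pitching runs hour 22 to 22 + 9 = hour 31.
Primary fermentation cannot start until pitching (finishes hour 31, plus 1-hour gap → hour 32); whirlpool (finishes hour 20). The controlling bound is hour 32, so primary fermentation finishes at 32 + 6 = hour 38.
Packaging needs all of mashing (finishes hour 6); primary fermentation (finishes hour 38, plus 3-hour gap → hour 41). That puts its earliest start at hour 41; it finishes at 41 + 4 = hour 45.
For conditioning: primary fermentation (finishes hour 38); mashing (finishes hour 6). Taking the maximum gives a start of hour 38, and it finishes at 38 + 1 = hour 39.
Every task is finished by hour 45, which is no later than the deadline of 56, so the schedule is feasible.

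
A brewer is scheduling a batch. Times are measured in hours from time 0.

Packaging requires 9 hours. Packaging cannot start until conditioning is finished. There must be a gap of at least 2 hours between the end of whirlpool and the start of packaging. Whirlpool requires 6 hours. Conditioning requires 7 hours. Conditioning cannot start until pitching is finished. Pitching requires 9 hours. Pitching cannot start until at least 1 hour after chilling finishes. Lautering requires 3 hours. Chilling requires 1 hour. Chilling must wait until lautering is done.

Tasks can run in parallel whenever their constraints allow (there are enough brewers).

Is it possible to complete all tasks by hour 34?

Yes

Whirlpool can start immediately at hour 0; it finishes at hour 6.
Lautering has no prerequisites, so it starts at hour 0 and finishes at hour 3.
Chilling cannot begin until lautering (finishes hour 3). It runs from hour 3 to 3 + 1 = hour 4.
After chilling (finishes hour 4, plus 1-hour gap → hour 5), pitching can start at hour 5 and finishes at hour 14.
After pitching (finishes hour 14), conditioning can start at hour 14 and finishes at hour 21.
Packaging needs all of conditioning (finishes hour 21); whirlpool (finishes hour 6, plus 2-hour gap → hour 8). That puts its earliest start at hour 21; it finishes at 21 + 9 = hour 30.
Every task is finished by hour 30, which is no later than the deadline of 34, so the schedule is feasible.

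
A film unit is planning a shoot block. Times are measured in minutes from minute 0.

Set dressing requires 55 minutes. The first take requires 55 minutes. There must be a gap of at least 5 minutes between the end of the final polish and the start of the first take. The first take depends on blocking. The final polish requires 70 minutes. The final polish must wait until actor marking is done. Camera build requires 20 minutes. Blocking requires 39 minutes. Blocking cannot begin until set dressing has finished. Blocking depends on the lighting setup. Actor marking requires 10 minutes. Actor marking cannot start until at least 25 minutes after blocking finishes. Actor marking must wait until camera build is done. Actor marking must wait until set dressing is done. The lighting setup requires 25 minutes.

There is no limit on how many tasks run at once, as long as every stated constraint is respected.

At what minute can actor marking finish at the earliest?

129

Camera build can start immediately at minute 0; it finishes at minute 20.
Nothing blocks the lighting setup, so it runs from minute 0 to minute 25.
Set dressing can start immediately at minute 0; it finishes at minute 55.
Blocking needs all of set dressing (finishes minute 55); the lighting setup (finishes minute 25). That puts its earliest start at minute 55; it finishes at 55 + 39 = minute 94.
Actor marking needs all of blocking (finishes minute 94, plus 25-minute gap → minute 119); camera build (finishes minute 20); set dressing (finishes minute 55). That puts its earliest start at minute 119; it finishes at 119 + 10 = minute 129.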